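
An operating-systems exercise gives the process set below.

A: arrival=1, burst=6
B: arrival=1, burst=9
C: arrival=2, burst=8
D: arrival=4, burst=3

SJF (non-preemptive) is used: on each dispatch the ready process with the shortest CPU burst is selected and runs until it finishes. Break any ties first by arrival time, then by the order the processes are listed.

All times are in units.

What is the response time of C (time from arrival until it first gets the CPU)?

Timeline: | idle 0-1 | A 1-7 | D 7-10 | C 10-18 | B 18-27 |
Completion: A=7  B=27  C=18  D=10
Turnaround (C−A): A=6  B=26  C=16  D=6
Response(C) = first start − arrival = 10 − 2 = 8

8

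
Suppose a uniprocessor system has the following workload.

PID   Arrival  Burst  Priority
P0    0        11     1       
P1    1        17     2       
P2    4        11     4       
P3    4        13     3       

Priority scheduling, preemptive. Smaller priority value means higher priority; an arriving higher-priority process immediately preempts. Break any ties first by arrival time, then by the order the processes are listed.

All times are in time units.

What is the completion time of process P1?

28

Schedule: | P0 0-11 | P1 11-28 | P3 28-41 | P2 41-52 |
Completion: P0=11  P1=28  P2=52  P3=41
Turnaround (C−A): P0=11  P1=27  P2=48  P3=37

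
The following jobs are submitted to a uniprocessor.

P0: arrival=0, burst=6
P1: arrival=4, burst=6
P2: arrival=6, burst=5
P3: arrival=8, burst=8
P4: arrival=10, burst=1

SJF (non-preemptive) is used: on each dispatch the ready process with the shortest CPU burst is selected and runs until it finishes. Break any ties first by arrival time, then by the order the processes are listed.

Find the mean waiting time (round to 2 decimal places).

Timeline: | P0 0-6 | P2 6-11 | P4 11-12 | P1 12-18 | P3 18-26 |
Completion: P0=6  P1=18  P2=11  P3=26  P4=12
Waiting times: P0=0, P1=8, P2=0, P3=10, P4=1
Average waiting = (0+8+0+10+1) / 5 = 19/5 = 3.80

3.80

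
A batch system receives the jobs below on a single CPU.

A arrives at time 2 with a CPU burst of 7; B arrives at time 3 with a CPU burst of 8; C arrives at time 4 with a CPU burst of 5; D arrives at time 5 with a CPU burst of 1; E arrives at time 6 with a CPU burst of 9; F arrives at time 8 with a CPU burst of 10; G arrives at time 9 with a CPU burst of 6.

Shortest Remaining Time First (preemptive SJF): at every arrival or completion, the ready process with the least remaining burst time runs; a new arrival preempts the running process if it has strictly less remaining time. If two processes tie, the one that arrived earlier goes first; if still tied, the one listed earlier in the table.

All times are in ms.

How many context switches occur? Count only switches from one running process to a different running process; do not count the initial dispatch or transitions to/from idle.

Schedule: | idle 0-2 | A 2-5 | D 5-6 | A 6-10 | C 10-15 | G 15-21 | B 21-29 | E 29-38 | F 38-48 |
Completion: A=10  B=29  C=15  D=6  E=38  F=48  G=21

7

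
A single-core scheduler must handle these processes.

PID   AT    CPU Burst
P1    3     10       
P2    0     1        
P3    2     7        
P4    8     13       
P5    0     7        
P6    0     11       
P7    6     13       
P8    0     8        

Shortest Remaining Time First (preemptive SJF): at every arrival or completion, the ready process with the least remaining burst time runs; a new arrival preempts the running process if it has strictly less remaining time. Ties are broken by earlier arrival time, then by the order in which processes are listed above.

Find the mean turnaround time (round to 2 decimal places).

Gantt: | P2 0-1 | P5 1-8 | P3 8-15 | P8 15-23 | P1 23-33 | P6 33-44 | P7 44-57 | P4 57-70 |
Completion: P1=33  P2=1  P3=15  P4=70  P5=8  P6=44  P7=57  P8=23
Turnaround (C−A): P1=30  P2=1  P3=13  P4=62  P5=8  P6=44  P7=51  P8=23
Turnaround times: P1=30, P2=1, P3=13, P4=62, P5=8, P6=44, P7=51, P8=23
Average turnaround = (30+1+13+62+8+44+51+23) / 8 = 232/8 = 29.00

29.00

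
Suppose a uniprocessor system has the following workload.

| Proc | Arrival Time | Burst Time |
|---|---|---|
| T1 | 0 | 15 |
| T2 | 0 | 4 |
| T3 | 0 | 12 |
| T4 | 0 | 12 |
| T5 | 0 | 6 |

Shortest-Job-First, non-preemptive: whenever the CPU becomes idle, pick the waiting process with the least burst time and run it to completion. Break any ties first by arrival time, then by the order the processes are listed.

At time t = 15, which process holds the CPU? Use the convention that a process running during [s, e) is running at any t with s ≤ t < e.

T3

Schedule: | T2 0-4 | T5 4-10 | T3 10-22 | T4 22-34 | T1 34-49 |
Completion: T1=49  T2=4  T3=22  T4=34  T5=10
Turnaround (C−A): T1=49  T2=4  T3=22  T4=34  T5=10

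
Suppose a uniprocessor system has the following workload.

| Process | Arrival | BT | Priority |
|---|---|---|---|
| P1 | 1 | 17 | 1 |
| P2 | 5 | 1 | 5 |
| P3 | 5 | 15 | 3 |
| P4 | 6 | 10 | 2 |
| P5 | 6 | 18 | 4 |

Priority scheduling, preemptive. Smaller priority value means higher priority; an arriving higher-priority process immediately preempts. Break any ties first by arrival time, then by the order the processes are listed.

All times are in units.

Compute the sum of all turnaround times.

Schedule: | idle 0-1 | P1 1-18 | P4 18-28 | P3 28-43 | P5 43-61 | P2 61-62 |
Completion: P1=18  P2=62  P3=43  P4=28  P5=61
Turnaround = completion − arrival: P1=17, P2=57, P3=38, P4=22, P5=55
Total turnaround = 17 + 57 + 38 + 22 + 55 = 189

189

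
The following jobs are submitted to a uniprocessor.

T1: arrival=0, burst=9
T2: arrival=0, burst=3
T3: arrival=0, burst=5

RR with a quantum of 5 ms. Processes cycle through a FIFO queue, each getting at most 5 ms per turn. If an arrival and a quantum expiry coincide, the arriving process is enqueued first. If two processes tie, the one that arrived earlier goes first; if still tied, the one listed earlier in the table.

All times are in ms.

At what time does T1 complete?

17

Timeline: | T1 0-5 | T2 5-8 | T3 8-13 | T1 13-17 |
Completion: T1=17  T2=8  T3=13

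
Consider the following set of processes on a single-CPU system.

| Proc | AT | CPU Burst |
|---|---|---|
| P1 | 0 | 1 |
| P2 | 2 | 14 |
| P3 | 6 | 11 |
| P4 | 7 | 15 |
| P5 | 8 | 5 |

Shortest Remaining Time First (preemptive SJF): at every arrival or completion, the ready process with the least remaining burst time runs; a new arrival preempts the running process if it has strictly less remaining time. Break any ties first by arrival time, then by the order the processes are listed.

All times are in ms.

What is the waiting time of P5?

Schedule: | P1 0-1 | idle 1-2 | P2 2-8 | P5 8-13 | P2 13-21 | P3 21-32 | P4 32-47 |
Completion: P1=1  P2=21  P3=32  P4=47  P5=13
Turnaround (C−A): P1=1  P2=19  P3=26  P4=40  P5=5
Waiting(P5) = turnaround − burst = 5 − 5 = 0

0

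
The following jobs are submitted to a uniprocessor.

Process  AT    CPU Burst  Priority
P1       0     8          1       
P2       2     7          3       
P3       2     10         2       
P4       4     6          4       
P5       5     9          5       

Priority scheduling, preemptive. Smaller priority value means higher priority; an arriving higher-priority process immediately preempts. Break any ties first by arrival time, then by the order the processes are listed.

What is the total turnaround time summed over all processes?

109

Schedule: | P1 0-8 | P3 8-18 | P2 18-25 | P4 25-31 | P5 31-40 |
Completion: P1=8  P2=25  P3=18  P4=31  P5=40
Turnaround (C−A): P1=8  P2=23  P3=16  P4=27  P5=35
Turnaround = completion − arrival: P1=8, P2=23, P3=16, P4=27, P5=35
Total turnaround = 8 + 23 + 16 + 27 + 35 = 109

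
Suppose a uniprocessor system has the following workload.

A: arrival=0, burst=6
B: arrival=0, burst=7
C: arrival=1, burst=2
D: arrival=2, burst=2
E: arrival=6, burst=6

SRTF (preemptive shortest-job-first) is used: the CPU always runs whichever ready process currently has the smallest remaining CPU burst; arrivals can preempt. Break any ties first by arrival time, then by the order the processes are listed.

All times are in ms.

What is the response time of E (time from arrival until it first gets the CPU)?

4

Gantt: | A 0-1 | C 1-3 | D 3-5 | A 5-10 | E 10-16 | B 16-23 |
Completion: A=10  B=23  C=3  D=5  E=16
Response(E) = first start − arrival = 10 − 6 = 4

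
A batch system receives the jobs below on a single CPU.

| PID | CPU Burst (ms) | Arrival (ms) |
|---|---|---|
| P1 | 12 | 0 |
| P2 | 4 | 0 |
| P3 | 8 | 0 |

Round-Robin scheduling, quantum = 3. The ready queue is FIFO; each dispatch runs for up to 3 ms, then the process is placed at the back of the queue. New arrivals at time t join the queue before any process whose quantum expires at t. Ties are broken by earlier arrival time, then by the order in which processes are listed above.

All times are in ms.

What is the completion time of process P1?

24

Timeline: | P1 0-3 | P2 3-6 | P3 6-9 | P1 9-12 | P2 12-13 | P3 13-16 | P1 16-19 | P3 19-21 | P1 21-24 |
Completion: P1=24  P2=13  P3=21
Turnaround (C−A): P1=24  P2=13  P3=21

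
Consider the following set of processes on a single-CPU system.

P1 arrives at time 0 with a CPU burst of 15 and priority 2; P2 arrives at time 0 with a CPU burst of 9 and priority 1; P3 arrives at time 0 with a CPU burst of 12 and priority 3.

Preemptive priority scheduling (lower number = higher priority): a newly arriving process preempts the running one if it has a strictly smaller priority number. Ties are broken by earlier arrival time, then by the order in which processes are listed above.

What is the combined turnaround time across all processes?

69

Gantt: | P2 0-9 | P1 9-24 | P3 24-36 |
Completion: P1=24  P2=9  P3=36
Turnaround (C−A): P1=24  P2=9  P3=36
Turnaround = completion − arrival: P1=24, P2=9, P3=36
Total turnaround = 24 + 9 + 36 = 69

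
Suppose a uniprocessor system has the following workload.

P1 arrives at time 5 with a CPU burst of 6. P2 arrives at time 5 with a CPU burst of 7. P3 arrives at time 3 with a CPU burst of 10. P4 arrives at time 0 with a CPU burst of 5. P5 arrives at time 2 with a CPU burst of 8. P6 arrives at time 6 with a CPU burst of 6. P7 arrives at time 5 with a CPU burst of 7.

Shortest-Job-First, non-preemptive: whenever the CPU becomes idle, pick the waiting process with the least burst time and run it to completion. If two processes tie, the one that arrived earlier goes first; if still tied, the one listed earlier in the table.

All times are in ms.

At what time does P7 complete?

31

Timeline: | P4 0-5 | P1 5-11 | P6 11-17 | P2 17-24 | P7 24-31 | P5 31-39 | P3 39-49 |
Completion: P1=11  P2=24  P3=49  P4=5  P5=39  P6=17  P7=31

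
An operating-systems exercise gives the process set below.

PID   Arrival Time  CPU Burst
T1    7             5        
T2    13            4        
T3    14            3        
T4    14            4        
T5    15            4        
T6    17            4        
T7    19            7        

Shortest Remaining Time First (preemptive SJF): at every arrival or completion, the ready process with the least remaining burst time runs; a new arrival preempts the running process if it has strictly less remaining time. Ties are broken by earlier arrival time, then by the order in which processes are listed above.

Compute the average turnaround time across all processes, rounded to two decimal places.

Timeline: | idle 0-7 | T1 7-12 | idle 12-13 | T2 13-17 | T3 17-20 | T4 20-24 | T5 24-28 | T6 28-32 | T7 32-39 |
Completion: T1=12  T2=17  T3=20  T4=24  T5=28  T6=32  T7=39
Turnaround times: T1=5, T2=4, T3=6, T4=10, T5=13, T6=15, T7=20
Average turnaround = (5+4+6+10+13+15+20) / 7 = 73/7 = 10.43

10.43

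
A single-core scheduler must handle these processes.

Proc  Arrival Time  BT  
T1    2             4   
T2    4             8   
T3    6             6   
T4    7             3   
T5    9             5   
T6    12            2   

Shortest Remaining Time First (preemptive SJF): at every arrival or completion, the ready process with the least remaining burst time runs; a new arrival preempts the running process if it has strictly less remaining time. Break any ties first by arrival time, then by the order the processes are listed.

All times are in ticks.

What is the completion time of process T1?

Timeline: | idle 0-2 | T1 2-6 | T3 6-7 | T4 7-10 | T3 10-12 | T6 12-14 | T3 14-17 | T5 17-22 | T2 22-30 |
Completion: T1=6  T2=30  T3=17  T4=10  T5=22  T6=14
Turnaround (C−A): T1=4  T2=26  T3=11  T4=3  T5=13  T6=2

6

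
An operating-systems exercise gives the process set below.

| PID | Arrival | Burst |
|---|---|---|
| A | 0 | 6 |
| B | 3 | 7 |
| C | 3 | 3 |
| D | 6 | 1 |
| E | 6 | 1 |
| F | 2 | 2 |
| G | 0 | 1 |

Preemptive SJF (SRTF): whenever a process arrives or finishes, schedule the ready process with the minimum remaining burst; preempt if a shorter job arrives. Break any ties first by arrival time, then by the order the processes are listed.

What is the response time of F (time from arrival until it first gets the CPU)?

Timeline: | G 0-1 | A 1-2 | F 2-4 | C 4-7 | D 7-8 | E 8-9 | A 9-14 | B 14-21 |
Completion: A=14  B=21  C=7  D=8  E=9  F=4  G=1
Turnaround (C−A): A=14  B=18  C=4  D=2  E=3  F=2  G=1
Response(F) = first start − arrival = 2 − 2 = 0

0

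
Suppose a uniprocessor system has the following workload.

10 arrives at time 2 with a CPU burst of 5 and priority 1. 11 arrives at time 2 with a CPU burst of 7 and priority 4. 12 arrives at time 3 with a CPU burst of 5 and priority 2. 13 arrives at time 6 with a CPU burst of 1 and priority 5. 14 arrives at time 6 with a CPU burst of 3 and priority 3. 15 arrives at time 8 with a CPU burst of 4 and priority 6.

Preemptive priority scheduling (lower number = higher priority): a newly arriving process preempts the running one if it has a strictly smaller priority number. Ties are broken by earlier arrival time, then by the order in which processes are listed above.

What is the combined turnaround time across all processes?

79

Gantt: | idle 0-2 | 10 2-7 | 12 7-12 | 14 12-15 | 11 15-22 | 13 22-23 | 15 23-27 |
Completion: 10=7  11=22  12=12  13=23  14=15  15=27
Turnaround = completion − arrival: 10=5, 11=20, 12=9, 13=17, 14=9, 15=19
Total turnaround = 5 + 20 + 9 + 17 + 9 + 19 = 79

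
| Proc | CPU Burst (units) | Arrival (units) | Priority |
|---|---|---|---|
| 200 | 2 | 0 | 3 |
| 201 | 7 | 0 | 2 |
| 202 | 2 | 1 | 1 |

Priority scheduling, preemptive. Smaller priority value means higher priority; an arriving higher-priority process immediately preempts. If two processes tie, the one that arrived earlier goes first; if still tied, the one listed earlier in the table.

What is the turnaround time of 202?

2

Gantt: | 201 0-1 | 202 1-3 | 201 3-9 | 200 9-11 |
Completion: 200=11  201=9  202=3
Turnaround (C−A): 200=11  201=9  202=2
Turnaround(202) = completion − arrival = 3 − 1 = 2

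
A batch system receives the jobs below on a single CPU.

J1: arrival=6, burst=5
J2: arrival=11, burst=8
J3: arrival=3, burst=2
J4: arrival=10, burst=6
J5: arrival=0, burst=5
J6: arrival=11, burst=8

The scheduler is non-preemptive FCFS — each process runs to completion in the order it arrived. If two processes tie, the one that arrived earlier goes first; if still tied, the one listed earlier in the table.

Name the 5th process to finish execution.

J2

Gantt: | J5 0-5 | J3 5-7 | J1 7-12 | J4 12-18 | J2 18-26 | J6 26-34 |
Completion: J1=12  J2=26  J3=7  J4=18  J5=5  J6=34
Finish order: J5 → J3 → J1 → J4 → J2 → J6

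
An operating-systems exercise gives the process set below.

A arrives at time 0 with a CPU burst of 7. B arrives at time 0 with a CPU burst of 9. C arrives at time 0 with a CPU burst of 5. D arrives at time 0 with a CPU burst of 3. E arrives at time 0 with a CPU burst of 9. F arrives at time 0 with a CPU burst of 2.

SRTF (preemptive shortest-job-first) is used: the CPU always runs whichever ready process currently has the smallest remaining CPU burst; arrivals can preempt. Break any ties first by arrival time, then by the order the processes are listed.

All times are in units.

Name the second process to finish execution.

D

Schedule: | F 0-2 | D 2-5 | C 5-10 | A 10-17 | B 17-26 | E 26-35 |
Completion: A=17  B=26  C=10  D=5  E=35  F=2
Finish order: F → D → C → A → B → E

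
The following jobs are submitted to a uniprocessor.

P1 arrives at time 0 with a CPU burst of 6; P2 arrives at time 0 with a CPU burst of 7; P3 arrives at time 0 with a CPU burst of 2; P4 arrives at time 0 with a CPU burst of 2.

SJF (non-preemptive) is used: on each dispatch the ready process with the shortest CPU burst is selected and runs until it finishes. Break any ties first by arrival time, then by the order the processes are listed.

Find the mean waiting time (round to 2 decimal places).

4.00

Timeline: | P3 0-2 | P4 2-4 | P1 4-10 | P2 10-17 |
Completion: P1=10  P2=17  P3=2  P4=4
Waiting times: P1=4, P2=10, P3=0, P4=2
Average waiting = (4+10+0+2) / 4 = 16/4 = 4.00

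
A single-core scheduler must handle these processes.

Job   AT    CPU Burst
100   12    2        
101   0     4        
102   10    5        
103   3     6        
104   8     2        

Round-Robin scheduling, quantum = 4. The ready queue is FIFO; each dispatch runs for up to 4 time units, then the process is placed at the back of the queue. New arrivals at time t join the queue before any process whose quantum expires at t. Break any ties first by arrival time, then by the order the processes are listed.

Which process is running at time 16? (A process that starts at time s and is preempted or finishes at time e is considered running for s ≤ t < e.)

100

Timeline: | 101 0-4 | 103 4-8 | 104 8-10 | 103 10-12 | 102 12-16 | 100 16-18 | 102 18-19 |
Completion: 100=18  101=4  102=19  103=12  104=10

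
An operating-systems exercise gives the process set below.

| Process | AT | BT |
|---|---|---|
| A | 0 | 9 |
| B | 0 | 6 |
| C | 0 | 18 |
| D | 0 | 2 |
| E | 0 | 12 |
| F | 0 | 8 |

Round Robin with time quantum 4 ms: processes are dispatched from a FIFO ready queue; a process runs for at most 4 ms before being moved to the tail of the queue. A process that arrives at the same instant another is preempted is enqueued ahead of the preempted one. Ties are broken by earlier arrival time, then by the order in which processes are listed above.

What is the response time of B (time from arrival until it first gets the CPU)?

4

Schedule: | A 0-4 | B 4-8 | C 8-12 | D 12-14 | E 14-18 | F 18-22 | A 22-26 | B 26-28 | C 28-32 | E 32-36 | F 36-40 | A 40-41 | C 41-45 | E 45-49 | C 49-55 |
Completion: A=41  B=28  C=55  D=14  E=49  F=40
Response(B) = first start − arrival = 4 − 0 = 4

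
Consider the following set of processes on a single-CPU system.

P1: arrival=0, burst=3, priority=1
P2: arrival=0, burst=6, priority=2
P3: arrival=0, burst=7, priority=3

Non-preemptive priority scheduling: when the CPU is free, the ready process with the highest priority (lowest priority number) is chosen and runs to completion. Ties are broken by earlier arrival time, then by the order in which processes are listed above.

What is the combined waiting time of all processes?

12

Gantt: | P1 0-3 | P2 3-9 | P3 9-16 |
Completion: P1=3  P2=9  P3=16
Waiting = turnaround − burst: P1=0, P2=3, P3=9
Total waiting = 0 + 3 + 9 = 12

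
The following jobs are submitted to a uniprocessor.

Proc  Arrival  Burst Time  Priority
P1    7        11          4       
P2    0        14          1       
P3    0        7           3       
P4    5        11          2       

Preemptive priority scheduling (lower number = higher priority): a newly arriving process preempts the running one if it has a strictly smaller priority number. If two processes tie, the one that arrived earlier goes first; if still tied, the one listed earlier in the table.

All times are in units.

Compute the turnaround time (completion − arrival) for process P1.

36

Gantt: | P2 0-14 | P4 14-25 | P3 25-32 | P1 32-43 |
Completion: P1=43  P2=14  P3=32  P4=25
Turnaround (C−A): P1=36  P2=14  P3=32  P4=20
Turnaround(P1) = completion − arrival = 43 − 7 = 36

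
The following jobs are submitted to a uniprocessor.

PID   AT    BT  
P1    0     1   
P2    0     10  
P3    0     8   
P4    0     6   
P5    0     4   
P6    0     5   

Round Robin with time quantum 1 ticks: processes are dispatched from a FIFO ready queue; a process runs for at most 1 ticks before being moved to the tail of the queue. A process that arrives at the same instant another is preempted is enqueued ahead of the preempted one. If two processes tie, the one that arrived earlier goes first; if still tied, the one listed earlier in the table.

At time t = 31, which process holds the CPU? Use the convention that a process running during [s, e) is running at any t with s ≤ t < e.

P3

Timeline: | P1 0-1 | P2 1-2 | P3 2-3 | P4 3-4 | P5 4-5 | P6 5-6 | P2 6-7 | P3 7-8 | P4 8-9 | P5 9-10 | P6 10-11 | P2 11-12 | P3 12-13 | P4 13-14 | P5 14-15 | P6 15-16 | P2 16-17 | P3 17-18 | P4 18-19 | P5 19-20 | P6 20-21 | P2 21-22 | P3 22-23 | P4 23-24 | P6 24-25 | P2 25-26 | P3 26-27 | P4 27-28 | P2 28-29 | P3 29-30 | P2 30-31 | P3 31-32 | P2 32-34 |
Completion: P1=1  P2=34  P3=32  P4=28  P5=20  P6=25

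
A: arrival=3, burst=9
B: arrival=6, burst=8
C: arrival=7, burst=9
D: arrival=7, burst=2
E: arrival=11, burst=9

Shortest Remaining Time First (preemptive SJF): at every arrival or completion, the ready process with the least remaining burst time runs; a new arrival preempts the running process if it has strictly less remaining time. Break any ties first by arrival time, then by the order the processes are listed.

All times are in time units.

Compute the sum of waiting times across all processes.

45

Gantt: | idle 0-3 | A 3-7 | D 7-9 | A 9-14 | B 14-22 | C 22-31 | E 31-40 |
Completion: A=14  B=22  C=31  D=9  E=40
Waiting = turnaround − burst: A=2, B=8, C=15, D=0, E=20
Total waiting = 2 + 8 + 15 + 0 + 20 = 45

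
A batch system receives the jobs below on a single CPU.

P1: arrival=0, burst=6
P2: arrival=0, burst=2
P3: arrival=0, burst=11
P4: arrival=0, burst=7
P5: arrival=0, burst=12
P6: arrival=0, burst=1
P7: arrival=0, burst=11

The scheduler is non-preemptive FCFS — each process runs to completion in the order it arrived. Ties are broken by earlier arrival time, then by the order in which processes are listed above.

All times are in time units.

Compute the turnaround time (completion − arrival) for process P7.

Schedule: | P1 0-6 | P2 6-8 | P3 8-19 | P4 19-26 | P5 26-38 | P6 38-39 | P7 39-50 |
Completion: P1=6  P2=8  P3=19  P4=26  P5=38  P6=39  P7=50
Turnaround (C−A): P1=6  P2=8  P3=19  P4=26  P5=38  P6=39  P7=50
Turnaround(P7) = completion − arrival = 50 − 0 = 50

50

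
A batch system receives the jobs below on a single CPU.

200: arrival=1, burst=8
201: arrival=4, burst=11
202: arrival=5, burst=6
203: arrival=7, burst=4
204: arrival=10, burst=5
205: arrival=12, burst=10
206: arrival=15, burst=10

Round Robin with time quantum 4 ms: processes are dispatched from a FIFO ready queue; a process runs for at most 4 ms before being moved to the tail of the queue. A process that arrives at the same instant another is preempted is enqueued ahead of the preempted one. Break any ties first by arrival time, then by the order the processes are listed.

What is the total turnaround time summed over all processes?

Gantt: | idle 0-1 | 200 1-5 | 201 5-9 | 202 9-13 | 200 13-17 | 203 17-21 | 201 21-25 | 204 25-29 | 205 29-33 | 202 33-35 | 206 35-39 | 201 39-42 | 204 42-43 | 205 43-47 | 206 47-51 | 205 51-53 | 206 53-55 |
Completion: 200=17  201=42  202=35  203=21  204=43  205=53  206=55
Turnaround (C−A): 200=16  201=38  202=30  203=14  204=33  205=41  206=40
Turnaround = completion − arrival: 200=16, 201=38, 202=30, 203=14, 204=33, 205=41, 206=40
Total turnaround = 16 + 38 + 30 + 14 + 33 + 41 + 40 = 212

212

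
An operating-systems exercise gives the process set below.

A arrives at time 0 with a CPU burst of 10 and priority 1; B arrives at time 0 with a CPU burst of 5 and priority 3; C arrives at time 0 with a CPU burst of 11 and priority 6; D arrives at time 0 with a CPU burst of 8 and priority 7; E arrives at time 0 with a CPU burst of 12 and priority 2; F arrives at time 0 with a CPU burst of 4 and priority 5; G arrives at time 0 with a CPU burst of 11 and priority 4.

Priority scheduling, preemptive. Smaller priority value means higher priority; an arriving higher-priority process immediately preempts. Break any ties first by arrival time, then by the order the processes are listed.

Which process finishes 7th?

D

Gantt: | A 0-10 | E 10-22 | B 22-27 | G 27-38 | F 38-42 | C 42-53 | D 53-61 |
Completion: A=10  B=27  C=53  D=61  E=22  F=42  G=38
Turnaround (C−A): A=10  B=27  C=53  D=61  E=22  F=42  G=38
Finish order: A → E → B → G → F → C → D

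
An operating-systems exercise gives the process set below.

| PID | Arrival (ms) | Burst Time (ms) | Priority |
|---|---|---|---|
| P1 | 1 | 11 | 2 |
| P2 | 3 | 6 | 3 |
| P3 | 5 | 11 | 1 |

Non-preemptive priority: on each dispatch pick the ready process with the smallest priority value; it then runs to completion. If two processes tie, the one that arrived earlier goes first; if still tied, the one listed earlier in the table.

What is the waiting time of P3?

Gantt: | idle 0-1 | P1 1-12 | P3 12-23 | P2 23-29 |
Completion: P1=12  P2=29  P3=23
Turnaround (C−A): P1=11  P2=26  P3=18
Waiting(P3) = turnaround − burst = 18 − 11 = 7

7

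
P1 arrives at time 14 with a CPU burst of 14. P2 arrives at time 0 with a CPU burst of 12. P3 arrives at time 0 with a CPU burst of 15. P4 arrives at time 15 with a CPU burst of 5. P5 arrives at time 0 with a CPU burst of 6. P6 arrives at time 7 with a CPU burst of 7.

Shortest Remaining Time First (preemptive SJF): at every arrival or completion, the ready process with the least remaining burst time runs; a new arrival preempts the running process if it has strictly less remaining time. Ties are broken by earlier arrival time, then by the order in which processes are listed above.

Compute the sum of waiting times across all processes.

78

Timeline: | P5 0-6 | P2 6-7 | P6 7-14 | P2 14-15 | P4 15-20 | P2 20-30 | P1 30-44 | P3 44-59 |
Completion: P1=44  P2=30  P3=59  P4=20  P5=6  P6=14
Turnaround (C−A): P1=30  P2=30  P3=59  P4=5  P5=6  P6=7
Waiting = turnaround − burst: P1=16, P2=18, P3=44, P4=0, P5=0, P6=0
Total waiting = 16 + 18 + 44 + 0 + 0 + 0 = 78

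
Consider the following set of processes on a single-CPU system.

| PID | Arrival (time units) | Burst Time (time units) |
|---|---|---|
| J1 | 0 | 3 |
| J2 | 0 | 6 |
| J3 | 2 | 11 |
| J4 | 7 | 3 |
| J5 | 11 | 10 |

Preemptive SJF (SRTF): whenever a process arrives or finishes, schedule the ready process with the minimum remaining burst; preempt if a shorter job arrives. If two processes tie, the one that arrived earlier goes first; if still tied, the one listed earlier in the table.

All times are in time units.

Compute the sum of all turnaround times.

59

Schedule: | J1 0-3 | J2 3-9 | J4 9-12 | J5 12-22 | J3 22-33 |
Completion: J1=3  J2=9  J3=33  J4=12  J5=22
Turnaround (C−A): J1=3  J2=9  J3=31  J4=5  J5=11
Turnaround = completion − arrival: J1=3, J2=9, J3=31, J4=5, J5=11
Total turnaround = 3 + 9 + 31 + 5 + 11 = 59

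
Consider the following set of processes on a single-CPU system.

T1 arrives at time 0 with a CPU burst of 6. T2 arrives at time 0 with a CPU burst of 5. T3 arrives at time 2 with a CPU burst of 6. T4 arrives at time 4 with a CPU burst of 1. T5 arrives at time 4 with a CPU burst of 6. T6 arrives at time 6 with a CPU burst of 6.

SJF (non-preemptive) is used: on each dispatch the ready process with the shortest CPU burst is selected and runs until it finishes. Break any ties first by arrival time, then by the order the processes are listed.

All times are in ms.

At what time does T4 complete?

6

Gantt: | T2 0-5 | T4 5-6 | T1 6-12 | T3 12-18 | T5 18-24 | T6 24-30 |
Completion: T1=12  T2=5  T3=18  T4=6  T5=24  T6=30
Turnaround (C−A): T1=12  T2=5  T3=16  T4=2  T5=20  T6=24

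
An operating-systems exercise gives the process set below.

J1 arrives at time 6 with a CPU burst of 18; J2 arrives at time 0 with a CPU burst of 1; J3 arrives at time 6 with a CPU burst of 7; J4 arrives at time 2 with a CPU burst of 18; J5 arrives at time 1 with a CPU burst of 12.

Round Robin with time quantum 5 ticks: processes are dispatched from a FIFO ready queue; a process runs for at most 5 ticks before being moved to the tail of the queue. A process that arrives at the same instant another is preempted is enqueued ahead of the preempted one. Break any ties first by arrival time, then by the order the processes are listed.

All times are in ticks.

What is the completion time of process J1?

Gantt: | J2 0-1 | J5 1-6 | J4 6-11 | J1 11-16 | J3 16-21 | J5 21-26 | J4 26-31 | J1 31-36 | J3 36-38 | J5 38-40 | J4 40-45 | J1 45-50 | J4 50-53 | J1 53-56 |
Completion: J1=56  J2=1  J3=38  J4=53  J5=40
Turnaround (C−A): J1=50  J2=1  J3=32  J4=51  J5=39

56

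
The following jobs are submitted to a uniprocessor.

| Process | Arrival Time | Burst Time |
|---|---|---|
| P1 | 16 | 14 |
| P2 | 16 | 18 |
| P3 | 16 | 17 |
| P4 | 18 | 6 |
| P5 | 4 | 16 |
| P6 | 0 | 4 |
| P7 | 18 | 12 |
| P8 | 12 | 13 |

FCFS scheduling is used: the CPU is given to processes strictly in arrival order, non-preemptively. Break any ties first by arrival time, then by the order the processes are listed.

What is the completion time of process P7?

100

Schedule: | P6 0-4 | P5 4-20 | P8 20-33 | P1 33-47 | P2 47-65 | P3 65-82 | P4 82-88 | P7 88-100 |
Completion: P1=47  P2=65  P3=82  P4=88  P5=20  P6=4  P7=100  P8=33
Turnaround (C−A): P1=31  P2=49  P3=66  P4=70  P5=16  P6=4  P7=82  P8=21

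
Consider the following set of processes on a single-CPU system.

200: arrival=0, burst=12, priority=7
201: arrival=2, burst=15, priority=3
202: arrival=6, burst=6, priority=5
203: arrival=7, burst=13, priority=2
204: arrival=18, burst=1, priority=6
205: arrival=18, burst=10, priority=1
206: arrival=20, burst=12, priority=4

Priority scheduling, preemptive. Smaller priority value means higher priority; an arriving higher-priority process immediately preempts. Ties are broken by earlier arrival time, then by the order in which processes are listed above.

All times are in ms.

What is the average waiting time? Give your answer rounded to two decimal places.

28.00

Timeline: | 200 0-2 | 201 2-7 | 203 7-18 | 205 18-28 | 203 28-30 | 201 30-40 | 206 40-52 | 202 52-58 | 204 58-59 | 200 59-69 |
Completion: 200=69  201=40  202=58  203=30  204=59  205=28  206=52
Turnaround (C−A): 200=69  201=38  202=52  203=23  204=41  205=10  206=32
Waiting times: 200=57, 201=23, 202=46, 203=10, 204=40, 205=0, 206=20
Average waiting = (57+23+46+10+40+0+20) / 7 = 196/7 = 28.00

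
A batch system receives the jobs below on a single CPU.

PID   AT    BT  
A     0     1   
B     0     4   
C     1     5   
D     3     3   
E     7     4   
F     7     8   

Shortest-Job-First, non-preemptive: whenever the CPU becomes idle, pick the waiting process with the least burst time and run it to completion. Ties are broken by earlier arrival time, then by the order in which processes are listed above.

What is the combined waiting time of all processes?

Schedule: | A 0-1 | B 1-5 | D 5-8 | E 8-12 | C 12-17 | F 17-25 |
Completion: A=1  B=5  C=17  D=8  E=12  F=25
Waiting = turnaround − burst: A=0, B=1, C=11, D=2, E=1, F=10
Total waiting = 0 + 1 + 11 + 2 + 1 + 10 = 25

25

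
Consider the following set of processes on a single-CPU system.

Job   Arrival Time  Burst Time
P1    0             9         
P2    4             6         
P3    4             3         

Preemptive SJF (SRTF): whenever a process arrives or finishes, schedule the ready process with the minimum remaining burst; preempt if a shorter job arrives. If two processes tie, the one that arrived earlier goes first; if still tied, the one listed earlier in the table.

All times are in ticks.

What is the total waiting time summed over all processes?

Schedule: | P1 0-4 | P3 4-7 | P1 7-12 | P2 12-18 |
Completion: P1=12  P2=18  P3=7
Turnaround (C−A): P1=12  P2=14  P3=3
Waiting = turnaround − burst: P1=3, P2=8, P3=0
Total waiting = 3 + 8 + 0 = 11

11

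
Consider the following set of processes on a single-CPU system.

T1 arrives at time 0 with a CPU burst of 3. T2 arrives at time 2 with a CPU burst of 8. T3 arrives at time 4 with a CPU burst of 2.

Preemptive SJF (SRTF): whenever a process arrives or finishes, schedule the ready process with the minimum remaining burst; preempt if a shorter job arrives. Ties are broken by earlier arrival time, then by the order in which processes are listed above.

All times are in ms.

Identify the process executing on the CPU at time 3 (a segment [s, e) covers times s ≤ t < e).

T2

Gantt: | T1 0-3 | T2 3-4 | T3 4-6 | T2 6-13 |
Completion: T1=3  T2=13  T3=6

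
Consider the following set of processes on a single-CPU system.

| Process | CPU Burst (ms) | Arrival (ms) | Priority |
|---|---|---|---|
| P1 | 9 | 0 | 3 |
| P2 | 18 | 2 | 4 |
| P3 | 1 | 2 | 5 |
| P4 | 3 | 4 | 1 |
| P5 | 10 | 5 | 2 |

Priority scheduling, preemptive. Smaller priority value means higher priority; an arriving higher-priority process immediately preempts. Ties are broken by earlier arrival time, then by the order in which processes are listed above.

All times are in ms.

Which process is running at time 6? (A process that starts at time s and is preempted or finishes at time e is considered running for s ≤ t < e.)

P4

Gantt: | P1 0-4 | P4 4-7 | P5 7-17 | P1 17-22 | P2 22-40 | P3 40-41 |
Completion: P1=22  P2=40  P3=41  P4=7  P5=17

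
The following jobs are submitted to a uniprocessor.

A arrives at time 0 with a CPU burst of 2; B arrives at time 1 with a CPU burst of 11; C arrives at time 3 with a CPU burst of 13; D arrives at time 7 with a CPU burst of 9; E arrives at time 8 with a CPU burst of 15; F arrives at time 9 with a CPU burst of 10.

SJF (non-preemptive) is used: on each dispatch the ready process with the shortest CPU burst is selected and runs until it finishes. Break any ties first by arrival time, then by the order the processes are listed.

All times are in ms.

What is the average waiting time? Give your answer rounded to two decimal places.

Gantt: | A 0-2 | B 2-13 | D 13-22 | F 22-32 | C 32-45 | E 45-60 |
Completion: A=2  B=13  C=45  D=22  E=60  F=32
Turnaround (C−A): A=2  B=12  C=42  D=15  E=52  F=23
Waiting times: A=0, B=1, C=29, D=6, E=37, F=13
Average waiting = (0+1+29+6+37+13) / 6 = 86/6 = 14.33

14.33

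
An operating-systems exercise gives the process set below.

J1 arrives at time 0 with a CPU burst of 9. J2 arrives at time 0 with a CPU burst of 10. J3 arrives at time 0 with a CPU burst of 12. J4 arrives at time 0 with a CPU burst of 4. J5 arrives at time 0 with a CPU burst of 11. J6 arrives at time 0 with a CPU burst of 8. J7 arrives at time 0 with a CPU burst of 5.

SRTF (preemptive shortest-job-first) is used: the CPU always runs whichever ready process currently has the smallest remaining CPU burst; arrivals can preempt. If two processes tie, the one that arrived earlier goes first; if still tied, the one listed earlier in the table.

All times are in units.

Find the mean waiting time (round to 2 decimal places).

Timeline: | J4 0-4 | J7 4-9 | J6 9-17 | J1 17-26 | J2 26-36 | J5 36-47 | J3 47-59 |
Completion: J1=26  J2=36  J3=59  J4=4  J5=47  J6=17  J7=9
Turnaround (C−A): J1=26  J2=36  J3=59  J4=4  J5=47  J6=17  J7=9
Waiting times: J1=17, J2=26, J3=47, J4=0, J5=36, J6=9, J7=4
Average waiting = (17+26+47+0+36+9+4) / 7 = 139/7 = 19.86

19.86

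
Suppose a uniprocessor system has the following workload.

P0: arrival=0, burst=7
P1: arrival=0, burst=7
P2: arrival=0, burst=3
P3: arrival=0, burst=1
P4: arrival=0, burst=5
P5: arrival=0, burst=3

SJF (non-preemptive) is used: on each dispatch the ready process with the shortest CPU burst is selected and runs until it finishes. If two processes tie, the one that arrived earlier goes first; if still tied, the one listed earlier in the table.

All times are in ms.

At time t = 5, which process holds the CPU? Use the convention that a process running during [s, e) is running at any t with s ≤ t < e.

Gantt: | P3 0-1 | P2 1-4 | P5 4-7 | P4 7-12 | P0 12-19 | P1 19-26 |
Completion: P0=19  P1=26  P2=4  P3=1  P4=12  P5=7

P5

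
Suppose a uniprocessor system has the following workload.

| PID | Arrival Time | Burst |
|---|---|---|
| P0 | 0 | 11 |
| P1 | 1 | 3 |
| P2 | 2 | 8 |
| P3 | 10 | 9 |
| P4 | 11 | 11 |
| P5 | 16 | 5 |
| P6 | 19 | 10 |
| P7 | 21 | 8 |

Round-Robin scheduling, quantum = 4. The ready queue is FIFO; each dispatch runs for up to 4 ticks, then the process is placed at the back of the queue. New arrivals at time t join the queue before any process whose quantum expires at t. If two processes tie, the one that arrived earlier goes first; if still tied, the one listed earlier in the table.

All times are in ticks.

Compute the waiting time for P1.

Gantt: | P0 0-4 | P1 4-7 | P2 7-11 | P0 11-15 | P3 15-19 | P4 19-23 | P2 23-27 | P0 27-30 | P5 30-34 | P6 34-38 | P3 38-42 | P7 42-46 | P4 46-50 | P5 50-51 | P6 51-55 | P3 55-56 | P7 56-60 | P4 60-63 | P6 63-65 |
Completion: P0=30  P1=7  P2=27  P3=56  P4=63  P5=51  P6=65  P7=60
Waiting(P1) = turnaround − burst = 6 − 3 = 3

3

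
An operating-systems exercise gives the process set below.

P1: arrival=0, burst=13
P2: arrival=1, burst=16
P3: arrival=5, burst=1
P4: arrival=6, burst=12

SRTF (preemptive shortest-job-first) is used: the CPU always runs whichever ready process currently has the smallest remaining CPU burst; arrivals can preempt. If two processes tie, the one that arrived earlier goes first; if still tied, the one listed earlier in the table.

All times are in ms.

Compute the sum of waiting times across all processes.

Schedule: | P1 0-5 | P3 5-6 | P1 6-14 | P4 14-26 | P2 26-42 |
Completion: P1=14  P2=42  P3=6  P4=26
Turnaround (C−A): P1=14  P2=41  P3=1  P4=20
Waiting = turnaround − burst: P1=1, P2=25, P3=0, P4=8
Total waiting = 1 + 25 + 0 + 8 = 34

34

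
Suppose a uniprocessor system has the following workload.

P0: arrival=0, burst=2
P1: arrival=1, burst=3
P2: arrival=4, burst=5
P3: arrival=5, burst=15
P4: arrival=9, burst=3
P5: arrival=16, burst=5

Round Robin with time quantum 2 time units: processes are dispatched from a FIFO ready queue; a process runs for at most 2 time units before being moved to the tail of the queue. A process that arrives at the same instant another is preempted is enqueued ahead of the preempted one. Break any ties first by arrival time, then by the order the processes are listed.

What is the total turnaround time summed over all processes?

68

Gantt: | P0 0-2 | P1 2-4 | P2 4-6 | P1 6-7 | P3 7-9 | P2 9-11 | P4 11-13 | P3 13-15 | P2 15-16 | P4 16-17 | P3 17-19 | P5 19-21 | P3 21-23 | P5 23-25 | P3 25-27 | P5 27-28 | P3 28-33 |
Completion: P0=2  P1=7  P2=16  P3=33  P4=17  P5=28
Turnaround = completion − arrival: P0=2, P1=6, P2=12, P3=28, P4=8, P5=12
Total turnaround = 2 + 6 + 12 + 28 + 8 + 12 = 68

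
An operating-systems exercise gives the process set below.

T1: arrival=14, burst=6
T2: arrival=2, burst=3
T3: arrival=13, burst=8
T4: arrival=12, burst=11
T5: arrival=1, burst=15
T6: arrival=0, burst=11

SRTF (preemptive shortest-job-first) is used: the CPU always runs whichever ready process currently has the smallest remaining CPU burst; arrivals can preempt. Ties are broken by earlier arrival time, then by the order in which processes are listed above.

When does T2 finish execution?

5

Gantt: | T6 0-2 | T2 2-5 | T6 5-14 | T1 14-20 | T3 20-28 | T4 28-39 | T5 39-54 |
Completion: T1=20  T2=5  T3=28  T4=39  T5=54  T6=14
Turnaround (C−A): T1=6  T2=3  T3=15  T4=27  T5=53  T6=14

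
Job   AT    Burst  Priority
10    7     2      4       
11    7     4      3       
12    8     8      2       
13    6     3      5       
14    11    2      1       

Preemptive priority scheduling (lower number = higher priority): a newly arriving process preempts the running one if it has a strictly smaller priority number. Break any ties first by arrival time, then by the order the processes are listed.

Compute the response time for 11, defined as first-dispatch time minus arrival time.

Timeline: | idle 0-6 | 13 6-7 | 11 7-8 | 12 8-11 | 14 11-13 | 12 13-18 | 11 18-21 | 10 21-23 | 13 23-25 |
Completion: 10=23  11=21  12=18  13=25  14=13
Response(11) = first start − arrival = 7 − 7 = 0

0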